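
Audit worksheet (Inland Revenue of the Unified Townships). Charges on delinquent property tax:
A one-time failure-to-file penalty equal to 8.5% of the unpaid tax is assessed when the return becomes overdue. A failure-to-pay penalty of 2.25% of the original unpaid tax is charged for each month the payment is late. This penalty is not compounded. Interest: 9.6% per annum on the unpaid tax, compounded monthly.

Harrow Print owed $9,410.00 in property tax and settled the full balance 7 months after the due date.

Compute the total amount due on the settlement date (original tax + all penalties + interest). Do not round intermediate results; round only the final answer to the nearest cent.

Failure-to-file penalty: 8.5% × $9,410.00 = $799.85
Failure-to-pay penalty = 2.25% × $9,410.00 × 7 mo = $1,482.08…
Interest (9.6%/yr ÷ 12 = 0.8%/month): $9,410.00 × ((1 + 0.008)^7 − 1) = $539.7770…
Total = $9,410.00 + $2,281.9250 + $539.7770… = $12,231.70

$12,231.70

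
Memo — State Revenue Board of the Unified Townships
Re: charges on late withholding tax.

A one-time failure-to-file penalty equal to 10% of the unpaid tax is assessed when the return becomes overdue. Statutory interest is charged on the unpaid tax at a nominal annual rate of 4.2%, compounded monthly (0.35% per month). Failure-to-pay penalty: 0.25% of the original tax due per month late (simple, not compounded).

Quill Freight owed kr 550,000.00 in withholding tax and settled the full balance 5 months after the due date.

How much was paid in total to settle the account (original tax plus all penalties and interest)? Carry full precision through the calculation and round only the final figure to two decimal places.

kr 621,567.61

Failure-to-file penalty: 10% × kr 550,000.00 = kr 55,000.00
Failure-to-pay penalty = 0.25% × kr 550,000.00 × 5 mo = kr 6,875.00
Interest: kr 550,000.00 × ((1 + 0.0035)^5 − 1) = kr 550,000.00 × 0.0176229… = kr 9,692.6112…
Total = kr 550,000.00 + kr 61,875.0000 + kr 9,692.6112… = kr 621,567.61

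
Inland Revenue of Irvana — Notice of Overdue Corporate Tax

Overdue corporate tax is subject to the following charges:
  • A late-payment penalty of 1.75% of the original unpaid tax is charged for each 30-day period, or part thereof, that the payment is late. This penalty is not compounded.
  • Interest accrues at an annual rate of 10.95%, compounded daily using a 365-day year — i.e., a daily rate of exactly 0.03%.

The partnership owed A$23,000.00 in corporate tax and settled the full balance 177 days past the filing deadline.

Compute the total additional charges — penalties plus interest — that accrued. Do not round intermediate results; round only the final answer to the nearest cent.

A$3,669.11

Penalty periods: ⌈177/30⌉ = 6; penalty = 6 × 1.75% × A$23,000.00 = A$2,415.00
Interest: A$23,000.00 × ((1 + 0.0003)^177 − 1) = A$23,000.00 × 0.05452670… = A$1,254.1140…
Penalties + interest = A$2,415.0000 + A$1,254.1140… = A$3,669.11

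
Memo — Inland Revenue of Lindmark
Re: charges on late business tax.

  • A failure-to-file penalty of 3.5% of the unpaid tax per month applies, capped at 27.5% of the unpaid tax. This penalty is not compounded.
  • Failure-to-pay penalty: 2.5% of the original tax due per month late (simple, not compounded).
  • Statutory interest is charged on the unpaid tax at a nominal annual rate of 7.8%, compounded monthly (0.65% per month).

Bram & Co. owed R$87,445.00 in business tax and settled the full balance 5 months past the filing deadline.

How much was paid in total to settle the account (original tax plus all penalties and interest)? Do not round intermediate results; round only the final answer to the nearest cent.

R$116,557.65

Failure-to-file: 5 × 3.5% × R$87,445.00 = R$15,302.88… (under the 27.5% cap)
Failure-to-pay penalty: 5 × 2.5% × R$87,445.00 = R$10,930.63…
Interest: R$87,445.00 × ((1 + 0.0065)^5 − 1) = R$87,445.00 × 0.0329253… = R$2,879.1489…
Total = R$87,445.00 + R$26,233.5000 + R$2,879.1489… = R$116,557.65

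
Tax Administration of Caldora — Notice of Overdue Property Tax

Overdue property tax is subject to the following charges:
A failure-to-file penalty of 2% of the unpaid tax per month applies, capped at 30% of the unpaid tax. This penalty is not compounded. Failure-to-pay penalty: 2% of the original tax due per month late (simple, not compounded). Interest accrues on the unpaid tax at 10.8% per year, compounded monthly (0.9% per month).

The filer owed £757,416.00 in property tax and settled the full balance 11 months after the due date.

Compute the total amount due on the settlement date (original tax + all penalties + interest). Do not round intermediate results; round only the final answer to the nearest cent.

£1,169,130.28

Failure-to-file: 11 × 2% × £757,416.00 = £166,631.52 (under the 30% cap)
Failure-to-pay penalty: 11 × 2% × £757,416.00 = £166,631.52
Interest: £757,416.00 × ((1 + 0.009)^11 − 1) = £757,416.00 × 0.1035775… = £78,451.2388…
Total = £757,416.00 + £333,263.0400 + £78,451.2388… = £1,169,130.28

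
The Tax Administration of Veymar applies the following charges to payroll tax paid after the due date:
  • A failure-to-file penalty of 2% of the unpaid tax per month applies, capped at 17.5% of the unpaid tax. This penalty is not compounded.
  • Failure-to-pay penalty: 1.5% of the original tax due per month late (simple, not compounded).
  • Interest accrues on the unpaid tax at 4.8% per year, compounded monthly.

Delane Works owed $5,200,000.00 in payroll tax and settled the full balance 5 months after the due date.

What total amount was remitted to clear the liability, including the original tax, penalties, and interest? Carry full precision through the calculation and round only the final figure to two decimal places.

$6,214,835.33

Failure-to-file: 5 × 2% × $5,200,000.00 = $520,000.00 (under the 17.5% cap)
Failure-to-pay penalty: 5 × 1.5% × $5,200,000.00 = $390,000.00
Interest (4.8%/yr ÷ 12 = 0.4%/month): $5,200,000.00 × ((1 + 0.004)^5 − 1) = $104,835.3347…
Total = $5,200,000.00 + $910,000.0000 + $104,835.3347… = $6,214,835.33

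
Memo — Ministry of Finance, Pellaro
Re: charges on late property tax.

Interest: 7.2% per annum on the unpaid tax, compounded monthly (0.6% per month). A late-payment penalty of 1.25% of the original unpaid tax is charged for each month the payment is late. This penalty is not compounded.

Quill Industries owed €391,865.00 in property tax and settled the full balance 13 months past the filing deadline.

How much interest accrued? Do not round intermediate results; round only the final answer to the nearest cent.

€31,690.40

Interest: €391,865.00 × ((1 + 0.006)^13 − 1) = €391,865.00 × 0.0808707… = €31,690.4018…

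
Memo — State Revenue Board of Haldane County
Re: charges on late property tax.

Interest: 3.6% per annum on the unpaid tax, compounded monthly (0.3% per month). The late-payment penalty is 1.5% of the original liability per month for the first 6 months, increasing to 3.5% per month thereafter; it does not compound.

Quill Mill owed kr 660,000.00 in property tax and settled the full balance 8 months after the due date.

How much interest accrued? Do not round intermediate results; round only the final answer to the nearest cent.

Interest: kr 660,000.00 × ((1 + 0.003)^8 − 1) = kr 660,000.00 × 0.0242535… = kr 16,007.3217…

kr 16,007.32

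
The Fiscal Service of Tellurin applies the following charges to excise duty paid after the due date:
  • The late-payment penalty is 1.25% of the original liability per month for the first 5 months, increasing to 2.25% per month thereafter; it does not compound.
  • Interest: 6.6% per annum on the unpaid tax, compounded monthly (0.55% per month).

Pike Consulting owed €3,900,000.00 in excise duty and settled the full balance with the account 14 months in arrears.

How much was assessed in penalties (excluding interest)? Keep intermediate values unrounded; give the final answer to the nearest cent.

Penalty, months 1–5: 5 × 1.25% × €3,900,000.00 = €243,750.00
Penalty, months 6–14: 9 × 2.25% × €3,900,000.00 = €789,750.00
Total penalty = €243,750.00 + €789,750.00 = €1,033,500.00

€1,033,500.00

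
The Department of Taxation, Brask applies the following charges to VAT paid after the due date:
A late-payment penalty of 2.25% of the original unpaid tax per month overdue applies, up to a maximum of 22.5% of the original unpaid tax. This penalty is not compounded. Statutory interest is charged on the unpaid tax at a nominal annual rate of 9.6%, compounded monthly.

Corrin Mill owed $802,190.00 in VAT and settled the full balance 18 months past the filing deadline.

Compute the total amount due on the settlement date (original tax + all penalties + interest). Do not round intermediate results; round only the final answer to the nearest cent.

$1,106,398.59

Penalty (uncapped): 18 × 2.25% × $802,190.00 = $324,886.95; cap = 22.5% × $802,190.00 = $180,492.75 → penalty = $180,492.75
Interest (9.6%/yr ÷ 12 = 0.8%/month): $802,190.00 × ((1 + 0.008)^18 − 1) = $123,715.8367…
Total = $802,190.00 + $180,492.7500 + $123,715.8367… = $1,106,398.59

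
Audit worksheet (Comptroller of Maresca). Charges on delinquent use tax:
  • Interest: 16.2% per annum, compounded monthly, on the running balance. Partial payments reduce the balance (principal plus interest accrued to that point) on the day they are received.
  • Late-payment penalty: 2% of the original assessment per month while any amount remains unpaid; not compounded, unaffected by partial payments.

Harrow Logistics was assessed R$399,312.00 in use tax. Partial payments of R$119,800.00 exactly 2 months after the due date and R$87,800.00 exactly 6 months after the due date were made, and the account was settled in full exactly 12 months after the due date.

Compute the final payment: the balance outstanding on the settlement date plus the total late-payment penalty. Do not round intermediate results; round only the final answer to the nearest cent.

Monthly rate = 16.2% ÷ 12 = 1.35%
Balance at month 2: R$399,312.0000 × (1 + 0.0135)^2 = R$410,166.1986…
After R$119,800.00 payment: R$410,166.1986… − R$119,800.00 = R$290,366.1986…
Balance at month 6: R$290,366.1986… × (1 + 0.0135)^4 = R$306,366.3561…
After R$87,800.00 payment: R$306,366.3561… − R$87,800.00 = R$218,566.3561…
Balance at month 12: R$218,566.3561… × (1 + 0.0135)^6 = R$236,878.6013…
Penalty: 12 × 2% × R$399,312.00 = R$95,834.88
Final settlement = outstanding balance + penalty = R$236,878.6013… + R$95,834.88 = R$332,713.48

R$332,713.48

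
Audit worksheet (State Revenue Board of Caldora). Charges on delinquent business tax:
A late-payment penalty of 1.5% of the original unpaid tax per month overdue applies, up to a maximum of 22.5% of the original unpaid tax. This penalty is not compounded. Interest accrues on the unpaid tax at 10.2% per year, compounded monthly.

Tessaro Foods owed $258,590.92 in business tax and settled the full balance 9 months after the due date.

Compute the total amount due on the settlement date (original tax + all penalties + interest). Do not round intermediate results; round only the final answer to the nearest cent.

Penalty: 9 × 1.5% × $258,590.92 = $34,909.77… (below the 22.5% cap of $58,182.96…)
Interest (10.2%/yr ÷ 12 = 0.85%/month): $258,590.92 × ((1 + 0.0085)^9 − 1) = $20,468.3117…
Total = $258,590.92 + $34,909.7742 + $20,468.3117… = $313,969.01

$313,969.01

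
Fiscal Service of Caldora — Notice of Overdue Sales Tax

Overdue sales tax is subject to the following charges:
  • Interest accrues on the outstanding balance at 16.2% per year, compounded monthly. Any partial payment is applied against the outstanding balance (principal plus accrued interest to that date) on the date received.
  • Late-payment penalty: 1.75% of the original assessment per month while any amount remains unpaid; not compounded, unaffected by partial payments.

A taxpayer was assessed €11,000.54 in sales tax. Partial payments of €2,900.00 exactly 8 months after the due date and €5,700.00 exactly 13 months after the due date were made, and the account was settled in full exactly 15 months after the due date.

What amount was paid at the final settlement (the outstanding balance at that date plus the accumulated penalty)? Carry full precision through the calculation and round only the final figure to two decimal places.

€7,298.79

Monthly rate = 16.2% ÷ 12 = 1.35%
Balance at month 8: €11,000.5400 × (1 + 0.0135)^8 = €12,246.2756…
After €2,900.00 payment: €12,246.2756… − €2,900.00 = €9,346.2756…
Balance at month 13: €9,346.2756… × (1 + 0.0135)^5 = €9,994.4143…
After €5,700.00 payment: €9,994.4143… − €5,700.00 = €4,294.4143…
Balance at month 15: €4,294.4143… × (1 + 0.0135)^2 = €4,411.1461…
Penalty: 15 × 1.75% × €11,000.54 = €2,887.64…
Final settlement = outstanding balance + penalty = €4,411.1461… + €2,887.64… = €7,298.79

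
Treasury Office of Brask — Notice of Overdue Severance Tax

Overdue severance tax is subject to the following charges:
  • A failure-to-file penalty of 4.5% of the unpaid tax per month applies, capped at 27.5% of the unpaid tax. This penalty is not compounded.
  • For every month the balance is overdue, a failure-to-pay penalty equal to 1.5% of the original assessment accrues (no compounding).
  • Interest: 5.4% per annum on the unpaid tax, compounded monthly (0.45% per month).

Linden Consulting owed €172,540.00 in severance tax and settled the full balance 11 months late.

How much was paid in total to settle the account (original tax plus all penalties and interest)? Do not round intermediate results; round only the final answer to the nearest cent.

Failure-to-file: 11 × 4.5% × €172,540.00 = €85,407.30, capped at 27.5% × €172,540.00 = €47,448.50
Failure-to-pay penalty: 11 × 1.5% × €172,540.00 = €28,469.10
Interest: €172,540.00 × ((1 + 0.0045)^11 − 1) = €172,540.00 × 0.0506289… = €8,735.5142…
Total = €172,540.00 + €75,917.6000 + €8,735.5142… = €257,193.11

€257,193.11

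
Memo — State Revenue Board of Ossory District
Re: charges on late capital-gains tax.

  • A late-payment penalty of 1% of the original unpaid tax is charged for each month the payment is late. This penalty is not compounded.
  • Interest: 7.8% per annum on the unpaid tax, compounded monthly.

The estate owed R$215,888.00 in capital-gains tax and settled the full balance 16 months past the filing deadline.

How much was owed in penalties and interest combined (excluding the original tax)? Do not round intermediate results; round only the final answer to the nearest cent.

Late-payment penalty: 16 × 1% × R$215,888.00 = R$34,542.08
Interest (7.8%/yr ÷ 12 = 0.65%/month): R$215,888.00 × ((1 + 0.0065)^16 − 1) = R$23,580.8180…
Penalties + interest = R$34,542.0800 + R$23,580.8180… = R$58,122.90

R$58,122.90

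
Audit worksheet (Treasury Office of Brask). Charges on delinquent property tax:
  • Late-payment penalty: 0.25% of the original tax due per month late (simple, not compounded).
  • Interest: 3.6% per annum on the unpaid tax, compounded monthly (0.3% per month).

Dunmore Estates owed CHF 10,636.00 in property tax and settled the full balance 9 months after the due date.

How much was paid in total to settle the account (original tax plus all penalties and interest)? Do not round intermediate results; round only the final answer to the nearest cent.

CHF 11,165.95

Late-payment penalty = 0.25% × CHF 10,636.00 × 9 mo = CHF 239.31
Interest: CHF 10,636.00 × ((1 + 0.003)^9 − 1) = CHF 10,636.00 × 0.0273263… = CHF 290.6423…
Total = CHF 10,636.00 + CHF 239.3100 + CHF 290.6423… = CHF 11,165.95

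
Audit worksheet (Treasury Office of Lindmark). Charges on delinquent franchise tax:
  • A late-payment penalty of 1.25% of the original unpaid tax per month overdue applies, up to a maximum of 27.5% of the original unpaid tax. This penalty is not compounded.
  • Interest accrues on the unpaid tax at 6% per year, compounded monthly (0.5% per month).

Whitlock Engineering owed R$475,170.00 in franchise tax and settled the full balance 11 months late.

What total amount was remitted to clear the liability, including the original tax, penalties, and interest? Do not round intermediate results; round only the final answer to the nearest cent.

R$567,303.48

Penalty: 11 × 1.25% × R$475,170.00 = R$65,335.88… (below the 27.5% cap of R$130,671.75)
Interest: R$475,170.00 × ((1 + 0.005)^11 − 1) = R$475,170.00 × 0.0563958… = R$26,797.6078…
Total = R$475,170.00 + R$65,335.8750 + R$26,797.6078… = R$567,303.48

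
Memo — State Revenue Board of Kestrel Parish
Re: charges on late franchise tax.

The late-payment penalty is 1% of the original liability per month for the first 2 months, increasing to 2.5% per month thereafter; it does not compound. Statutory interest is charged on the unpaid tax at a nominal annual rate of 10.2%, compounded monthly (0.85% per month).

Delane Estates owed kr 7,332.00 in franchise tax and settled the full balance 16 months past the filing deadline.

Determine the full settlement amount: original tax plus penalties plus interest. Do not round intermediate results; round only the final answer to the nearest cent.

Penalty, months 1–2: 2 × 1% × kr 7,332.00 = kr 146.64
Penalty, months 3–16: 14 × 2.5% × kr 7,332.00 = kr 2,566.20
Interest: kr 7,332.00 × ((1 + 0.0085)^16 − 1) = kr 7,332.00 × 0.1450236… = kr 1,063.3131…
Total = kr 7,332.00 + kr 2,712.8400 + kr 1,063.3131… = kr 11,108.15

kr 11,108.15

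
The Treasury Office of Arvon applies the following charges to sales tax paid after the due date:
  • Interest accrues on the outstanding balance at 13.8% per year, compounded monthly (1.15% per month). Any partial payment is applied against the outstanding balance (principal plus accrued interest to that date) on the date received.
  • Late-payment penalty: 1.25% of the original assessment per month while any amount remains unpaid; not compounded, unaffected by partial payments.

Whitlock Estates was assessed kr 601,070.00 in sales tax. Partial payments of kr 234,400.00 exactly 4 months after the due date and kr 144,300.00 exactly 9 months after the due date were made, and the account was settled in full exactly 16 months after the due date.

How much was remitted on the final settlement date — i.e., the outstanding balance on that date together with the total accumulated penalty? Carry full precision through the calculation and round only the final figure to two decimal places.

kr 416,753.13

Balance at month 4: kr 601,070.0000 × (1 + 0.0115)^4 = kr 629,199.8362…
After kr 234,400.00 payment: kr 629,199.8362… − kr 234,400.00 = kr 394,799.8362…
Balance at month 9: kr 394,799.8362… × (1 + 0.0115)^5 = kr 418,028.9885…
After kr 144,300.00 payment: kr 418,028.9885… − kr 144,300.00 = kr 273,728.9885…
Balance at month 16: kr 273,728.9885… × (1 + 0.0115)^7 = kr 296,539.1254…
Penalty: 16 × 1.25% × kr 601,070.00 = kr 120,214.00
Final settlement = outstanding balance + penalty = kr 296,539.1254… + kr 120,214.00 = kr 416,753.13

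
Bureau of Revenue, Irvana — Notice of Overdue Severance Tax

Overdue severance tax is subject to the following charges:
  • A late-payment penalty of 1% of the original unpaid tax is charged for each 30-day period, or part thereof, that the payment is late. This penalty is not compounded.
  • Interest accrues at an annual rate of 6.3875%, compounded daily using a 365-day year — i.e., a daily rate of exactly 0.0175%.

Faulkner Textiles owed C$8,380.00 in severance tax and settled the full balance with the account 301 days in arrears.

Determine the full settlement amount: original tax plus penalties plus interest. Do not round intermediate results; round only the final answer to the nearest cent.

C$9,755.01

Penalty periods: ⌈301/30⌉ = 11; penalty = 11 × 1% × C$8,380.00 = C$921.80
Interest: C$8,380.00 × ((1 + 0.000175)^301 − 1) = C$8,380.00 × 0.05408215… = C$453.2084…
Total = C$8,380.00 + C$921.8000 + C$453.2084… = C$9,755.01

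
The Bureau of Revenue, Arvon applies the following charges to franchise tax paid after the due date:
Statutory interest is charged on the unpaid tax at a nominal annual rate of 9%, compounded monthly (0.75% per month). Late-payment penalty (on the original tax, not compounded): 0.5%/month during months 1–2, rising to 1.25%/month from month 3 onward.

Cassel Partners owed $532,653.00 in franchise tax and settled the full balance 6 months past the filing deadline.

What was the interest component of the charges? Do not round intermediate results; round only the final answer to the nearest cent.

$24,423.33

Interest: $532,653.00 × ((1 + 0.0075)^6 − 1) = $532,653.00 × 0.0458522… = $24,423.3306…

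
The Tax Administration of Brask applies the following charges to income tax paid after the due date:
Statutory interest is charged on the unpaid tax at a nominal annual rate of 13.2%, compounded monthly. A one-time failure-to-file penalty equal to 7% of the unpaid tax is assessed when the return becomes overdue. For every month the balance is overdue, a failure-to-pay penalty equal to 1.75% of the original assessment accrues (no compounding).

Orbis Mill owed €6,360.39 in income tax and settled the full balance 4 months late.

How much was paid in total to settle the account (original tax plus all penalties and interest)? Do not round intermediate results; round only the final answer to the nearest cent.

€7,535.35

Failure-to-file penalty: 7% × €6,360.39 = €445.23…
Failure-to-pay penalty = 1.75% × €6,360.39 × 4 mo = €445.23…
Interest (13.2%/yr ÷ 12 = 1.1%/month): €6,360.39 × ((1 + 0.011)^4 − 1) = €284.5088…
Total = €6,360.39 + €890.4546 + €284.5088… = €7,535.35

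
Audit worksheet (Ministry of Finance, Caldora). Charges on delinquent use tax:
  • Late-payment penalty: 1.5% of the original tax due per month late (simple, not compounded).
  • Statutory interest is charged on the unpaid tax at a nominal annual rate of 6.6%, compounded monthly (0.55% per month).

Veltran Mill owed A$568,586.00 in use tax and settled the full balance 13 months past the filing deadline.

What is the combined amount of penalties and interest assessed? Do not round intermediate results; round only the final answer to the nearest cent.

A$152,897.18

Late-payment penalty: 13 × 1.5% × A$568,586.00 = A$110,874.27
Interest: A$568,586.00 × ((1 + 0.0055)^13 − 1) = A$568,586.00 × 0.0739077… = A$42,022.9086…
Penalties + interest = A$110,874.2700 + A$42,022.9086… = A$152,897.18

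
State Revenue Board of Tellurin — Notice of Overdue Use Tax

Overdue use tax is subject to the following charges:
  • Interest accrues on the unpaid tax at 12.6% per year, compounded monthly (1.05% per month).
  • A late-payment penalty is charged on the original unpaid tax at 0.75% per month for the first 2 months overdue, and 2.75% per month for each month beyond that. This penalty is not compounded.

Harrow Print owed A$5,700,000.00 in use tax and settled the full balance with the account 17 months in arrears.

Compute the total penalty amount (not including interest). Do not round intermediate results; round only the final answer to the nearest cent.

Penalty, months 1–2: 2 × 0.75% × A$5,700,000.00 = A$85,500.00
Penalty, months 3–17: 15 × 2.75% × A$5,700,000.00 = A$2,351,250.00
Total penalty = A$85,500.00 + A$2,351,250.00 = A$2,436,750.00

A$2,436,750.00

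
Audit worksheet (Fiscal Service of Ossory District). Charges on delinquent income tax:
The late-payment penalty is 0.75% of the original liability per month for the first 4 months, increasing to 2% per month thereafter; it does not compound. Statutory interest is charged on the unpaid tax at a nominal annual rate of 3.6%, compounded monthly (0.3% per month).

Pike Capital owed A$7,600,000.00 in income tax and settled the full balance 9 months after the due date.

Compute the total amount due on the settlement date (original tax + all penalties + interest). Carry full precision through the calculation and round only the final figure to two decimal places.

A$8,795,679.71

Penalty, months 1–4: 4 × 0.75% × A$7,600,000.00 = A$228,000.00
Penalty, months 5–9: 5 × 2% × A$7,600,000.00 = A$760,000.00
Interest: A$7,600,000.00 × ((1 + 0.003)^9 − 1) = A$7,600,000.00 × 0.0273263… = A$207,679.7146…
Total = A$7,600,000.00 + A$988,000.0000 + A$207,679.7146… = A$8,795,679.71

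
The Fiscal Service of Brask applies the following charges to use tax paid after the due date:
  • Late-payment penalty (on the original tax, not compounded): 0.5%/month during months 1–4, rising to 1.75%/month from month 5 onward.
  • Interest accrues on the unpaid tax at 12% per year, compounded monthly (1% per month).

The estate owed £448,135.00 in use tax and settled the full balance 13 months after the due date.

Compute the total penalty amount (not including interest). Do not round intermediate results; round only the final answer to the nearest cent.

£79,543.96

Penalty, months 1–4: 4 × 0.5% × £448,135.00 = £8,962.70
Penalty, months 5–13: 9 × 1.75% × £448,135.00 = £70,581.26…
Total penalty = £8,962.70 + £70,581.26… = £79,543.96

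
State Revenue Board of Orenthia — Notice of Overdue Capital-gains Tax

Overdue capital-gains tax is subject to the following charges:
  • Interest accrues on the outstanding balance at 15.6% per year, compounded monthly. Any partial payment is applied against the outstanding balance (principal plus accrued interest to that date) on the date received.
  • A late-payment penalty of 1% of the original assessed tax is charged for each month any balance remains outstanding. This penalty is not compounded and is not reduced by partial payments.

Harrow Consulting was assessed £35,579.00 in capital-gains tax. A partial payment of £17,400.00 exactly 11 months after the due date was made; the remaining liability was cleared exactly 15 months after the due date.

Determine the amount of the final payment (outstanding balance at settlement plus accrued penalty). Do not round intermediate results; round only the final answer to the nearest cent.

Monthly rate = 15.6% ÷ 12 = 1.3%
Balance at month 11: £35,579.0000 × (1 + 0.013)^11 = £41,010.7429…
After £17,400.00 payment: £41,010.7429… − £17,400.00 = £23,610.7429…
Balance at month 15: £23,610.7429… × (1 + 0.013)^4 = £24,862.6510…
Penalty: 15 × 1% × £35,579.00 = £5,336.85
Final settlement = outstanding balance + penalty = £24,862.6510… + £5,336.85 = £30,199.50

£30,199.50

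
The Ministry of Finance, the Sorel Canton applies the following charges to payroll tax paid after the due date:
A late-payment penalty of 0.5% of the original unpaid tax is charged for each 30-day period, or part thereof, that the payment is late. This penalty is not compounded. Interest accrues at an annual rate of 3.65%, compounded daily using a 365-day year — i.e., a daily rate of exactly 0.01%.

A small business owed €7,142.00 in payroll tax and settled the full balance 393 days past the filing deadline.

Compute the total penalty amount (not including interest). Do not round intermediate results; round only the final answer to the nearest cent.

Penalty periods: ⌈393/30⌉ = 14; penalty = 14 × 0.5% × €7,142.00 = €499.94

€499.94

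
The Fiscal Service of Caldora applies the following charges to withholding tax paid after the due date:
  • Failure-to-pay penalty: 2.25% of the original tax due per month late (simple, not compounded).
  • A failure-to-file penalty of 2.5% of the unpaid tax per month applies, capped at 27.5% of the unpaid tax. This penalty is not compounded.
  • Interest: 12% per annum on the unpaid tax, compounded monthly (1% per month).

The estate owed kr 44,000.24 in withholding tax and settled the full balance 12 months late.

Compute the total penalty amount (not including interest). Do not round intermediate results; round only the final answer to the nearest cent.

kr 23,980.13

Failure-to-file: 12 × 2.5% × kr 44,000.24 = kr 13,200.07…, capped at 27.5% × kr 44,000.24 = kr 12,100.07…
Failure-to-pay penalty = 2.25% × kr 44,000.24 × 12 mo = kr 11,880.06…
Total penalty = kr 12,100.07… + kr 11,880.06… = kr 23,980.13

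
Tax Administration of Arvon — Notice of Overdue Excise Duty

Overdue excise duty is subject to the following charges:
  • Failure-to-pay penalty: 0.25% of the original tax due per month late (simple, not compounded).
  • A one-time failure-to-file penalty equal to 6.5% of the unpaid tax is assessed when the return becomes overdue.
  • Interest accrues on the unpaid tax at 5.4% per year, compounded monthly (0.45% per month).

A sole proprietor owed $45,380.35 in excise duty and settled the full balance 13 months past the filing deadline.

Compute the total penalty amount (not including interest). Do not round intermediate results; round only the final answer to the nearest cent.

$4,424.58

Failure-to-file penalty: 6.5% × $45,380.35 = $2,949.72…
Failure-to-pay penalty = 0.25% × $45,380.35 × 13 mo = $1,474.86…
Total penalty = $2,949.72… + $1,474.86… = $4,424.58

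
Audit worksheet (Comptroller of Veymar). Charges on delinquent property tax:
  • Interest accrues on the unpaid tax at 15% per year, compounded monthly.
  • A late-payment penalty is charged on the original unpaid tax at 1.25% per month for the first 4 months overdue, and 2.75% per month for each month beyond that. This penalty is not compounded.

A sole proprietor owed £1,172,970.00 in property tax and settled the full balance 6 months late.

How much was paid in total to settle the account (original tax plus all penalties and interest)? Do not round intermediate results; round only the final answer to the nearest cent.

£1,386,900.00

Penalty, months 1–4: 4 × 1.25% × £1,172,970.00 = £58,648.50
Penalty, months 5–6: 2 × 2.75% × £1,172,970.00 = £64,513.35
Interest (15%/yr ÷ 12 = 1.25%/month): £1,172,970.00 × ((1 + 0.0125)^6 − 1) = £90,768.1493…
Total = £1,172,970.00 + £123,161.8500 + £90,768.1493… = £1,386,900.00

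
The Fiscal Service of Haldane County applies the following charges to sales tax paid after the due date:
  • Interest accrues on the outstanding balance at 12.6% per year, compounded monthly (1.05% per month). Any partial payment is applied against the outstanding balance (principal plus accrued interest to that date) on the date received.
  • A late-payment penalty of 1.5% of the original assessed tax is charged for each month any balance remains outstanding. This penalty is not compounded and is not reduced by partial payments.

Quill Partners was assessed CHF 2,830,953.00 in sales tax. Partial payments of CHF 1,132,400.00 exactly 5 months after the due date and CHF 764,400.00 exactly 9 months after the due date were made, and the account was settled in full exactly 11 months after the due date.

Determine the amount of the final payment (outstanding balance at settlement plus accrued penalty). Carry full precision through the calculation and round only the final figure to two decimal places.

CHF 1,656,576.76

Balance at month 5: CHF 2,830,953.0000 × (1 + 0.0105)^5 = CHF 2,982,732.1024…
After CHF 1,132,400.00 payment: CHF 2,982,732.1024… − CHF 1,132,400.00 = CHF 1,850,332.1024…
Balance at month 9: CHF 1,850,332.1024… × (1 + 0.0105)^4 = CHF 1,929,278.6359…
After CHF 764,400.00 payment: CHF 1,929,278.6359… − CHF 764,400.00 = CHF 1,164,878.6359…
Balance at month 11: CHF 1,164,878.6359… × (1 + 0.0105)^2 = CHF 1,189,469.5151…
Penalty: 11 × 1.5% × CHF 2,830,953.00 = CHF 467,107.25…
Final settlement = outstanding balance + penalty = CHF 1,189,469.5151… + CHF 467,107.25… = CHF 1,656,576.76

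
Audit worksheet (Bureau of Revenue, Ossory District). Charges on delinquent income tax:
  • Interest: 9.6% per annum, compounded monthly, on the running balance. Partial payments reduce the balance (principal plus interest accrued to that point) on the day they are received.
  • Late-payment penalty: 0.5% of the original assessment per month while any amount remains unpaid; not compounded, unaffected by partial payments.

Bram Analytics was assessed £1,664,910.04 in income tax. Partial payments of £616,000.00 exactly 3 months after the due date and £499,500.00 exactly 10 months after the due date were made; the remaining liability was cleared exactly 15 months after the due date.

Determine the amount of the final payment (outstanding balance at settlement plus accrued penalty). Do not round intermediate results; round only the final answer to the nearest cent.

£803,542.14

Monthly rate = 9.6% ÷ 12 = 0.8%
Balance at month 3: £1,664,910.0400 × (1 + 0.008)^3 = £1,705,188.3961…
After £616,000.00 payment: £1,705,188.3961… − £616,000.00 = £1,089,188.3961…
Balance at month 10: £1,089,188.3961… × (1 + 0.008)^7 = £1,151,666.4907…
After £499,500.00 payment: £1,151,666.4907… − £499,500.00 = £652,166.4907…
Balance at month 15: £652,166.4907… × (1 + 0.008)^5 = £678,673.8893…
Penalty: 15 × 0.5% × £1,664,910.04 = £124,868.25…
Final settlement = outstanding balance + penalty = £678,673.8893… + £124,868.25… = £803,542.14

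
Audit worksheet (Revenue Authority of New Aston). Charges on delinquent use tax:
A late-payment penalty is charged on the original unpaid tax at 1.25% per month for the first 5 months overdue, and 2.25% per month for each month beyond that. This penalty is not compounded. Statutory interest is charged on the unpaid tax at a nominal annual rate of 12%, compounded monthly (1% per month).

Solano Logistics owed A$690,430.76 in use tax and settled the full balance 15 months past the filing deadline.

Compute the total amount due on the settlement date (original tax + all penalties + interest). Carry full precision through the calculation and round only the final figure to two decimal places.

A$1,000,067.52

Penalty, months 1–5: 5 × 1.25% × A$690,430.76 = A$43,151.92…
Penalty, months 6–15: 10 × 2.25% × A$690,430.76 = A$155,346.92…
Interest: A$690,430.76 × ((1 + 0.01)^15 − 1) = A$690,430.76 × 0.1609690… = A$111,137.9182…
Total = A$690,430.76 + A$198,498.8435 + A$111,137.9182… = A$1,000,067.52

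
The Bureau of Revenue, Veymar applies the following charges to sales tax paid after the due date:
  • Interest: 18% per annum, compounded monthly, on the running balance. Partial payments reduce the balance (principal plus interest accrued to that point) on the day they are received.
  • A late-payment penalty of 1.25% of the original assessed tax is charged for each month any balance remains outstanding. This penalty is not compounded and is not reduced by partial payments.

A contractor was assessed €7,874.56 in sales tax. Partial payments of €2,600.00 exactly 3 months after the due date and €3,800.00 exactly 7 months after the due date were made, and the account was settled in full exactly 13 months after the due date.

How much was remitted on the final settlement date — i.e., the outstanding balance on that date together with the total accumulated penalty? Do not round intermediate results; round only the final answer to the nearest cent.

Monthly rate = 18% ÷ 12 = 1.5%
Balance at month 3: €7,874.5600 × (1 + 0.015)^3 = €8,234.2571…
After €2,600.00 payment: €8,234.2571… − €2,600.00 = €5,634.2571…
Balance at month 7: €5,634.2571… × (1 + 0.015)^4 = €5,979.9951…
After €3,800.00 payment: €5,979.9951… − €3,800.00 = €2,179.9951…
Balance at month 13: €2,179.9951… × (1 + 0.015)^6 = €2,383.7010…
Penalty: 13 × 1.25% × €7,874.56 = €1,279.62…
Final settlement = outstanding balance + penalty = €2,383.7010… + €1,279.62… = €3,663.32

€3,663.32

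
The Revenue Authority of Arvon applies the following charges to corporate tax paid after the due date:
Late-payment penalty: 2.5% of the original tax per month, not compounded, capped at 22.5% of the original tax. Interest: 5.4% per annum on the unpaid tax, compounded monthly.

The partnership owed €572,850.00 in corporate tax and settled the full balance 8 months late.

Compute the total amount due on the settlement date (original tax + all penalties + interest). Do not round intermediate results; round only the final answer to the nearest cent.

Penalty: 8 × 2.5% × €572,850.00 = €114,570.00 (below the 22.5% cap of €128,891.25)
Interest (5.4%/yr ÷ 12 = 0.45%/month): €572,850.00 × ((1 + 0.0045)^8 − 1) = €20,950.3457…
Total = €572,850.00 + €114,570.0000 + €20,950.3457… = €708,370.35

€708,370.35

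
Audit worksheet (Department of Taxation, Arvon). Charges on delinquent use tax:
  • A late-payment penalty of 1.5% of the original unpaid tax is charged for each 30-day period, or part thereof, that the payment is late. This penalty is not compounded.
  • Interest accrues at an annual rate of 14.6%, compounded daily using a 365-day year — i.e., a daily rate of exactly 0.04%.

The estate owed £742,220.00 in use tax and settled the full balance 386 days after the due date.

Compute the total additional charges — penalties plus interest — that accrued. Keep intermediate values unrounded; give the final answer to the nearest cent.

Penalty periods: ⌈386/30⌉ = 13; penalty = 13 × 1.5% × £742,220.00 = £144,732.90
Interest: £742,220.00 × ((1 + 0.0004)^386 − 1) = £742,220.00 × 0.16692155… = £123,892.5136…
Penalties + interest = £144,732.9000 + £123,892.5136… = £268,625.41

£268,625.41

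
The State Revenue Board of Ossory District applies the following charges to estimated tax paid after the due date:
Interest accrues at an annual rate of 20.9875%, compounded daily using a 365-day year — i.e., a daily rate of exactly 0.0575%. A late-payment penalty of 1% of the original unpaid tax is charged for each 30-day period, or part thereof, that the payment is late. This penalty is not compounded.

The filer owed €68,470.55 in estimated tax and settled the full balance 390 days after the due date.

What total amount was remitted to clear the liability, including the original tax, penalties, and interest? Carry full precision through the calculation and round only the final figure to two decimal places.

Penalty periods: ⌈390/30⌉ = 13; penalty = 13 × 1% × €68,470.55 = €8,901.17…
Interest: €68,470.55 × ((1 + 0.000575)^390 − 1) = €68,470.55 × 0.25130318… = €17,206.8670…
Total = €68,470.55 + €8,901.1715 + €17,206.8670… = €94,578.59

€94,578.59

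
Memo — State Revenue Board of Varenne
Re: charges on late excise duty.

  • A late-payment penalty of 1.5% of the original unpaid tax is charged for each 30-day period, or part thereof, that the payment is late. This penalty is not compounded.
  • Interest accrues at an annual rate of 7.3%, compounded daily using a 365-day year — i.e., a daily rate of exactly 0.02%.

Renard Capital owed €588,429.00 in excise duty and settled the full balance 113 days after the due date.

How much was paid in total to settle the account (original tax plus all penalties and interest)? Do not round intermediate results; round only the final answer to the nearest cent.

€637,183.29

Penalty periods: ⌈113/30⌉ = 4; penalty = 4 × 1.5% × €588,429.00 = €35,305.74
Interest: €588,429.00 × ((1 + 0.0002)^113 − 1) = €588,429.00 × 0.02285500… = €13,448.5468…
Total = €588,429.00 + €35,305.7400 + €13,448.5468… = €637,183.29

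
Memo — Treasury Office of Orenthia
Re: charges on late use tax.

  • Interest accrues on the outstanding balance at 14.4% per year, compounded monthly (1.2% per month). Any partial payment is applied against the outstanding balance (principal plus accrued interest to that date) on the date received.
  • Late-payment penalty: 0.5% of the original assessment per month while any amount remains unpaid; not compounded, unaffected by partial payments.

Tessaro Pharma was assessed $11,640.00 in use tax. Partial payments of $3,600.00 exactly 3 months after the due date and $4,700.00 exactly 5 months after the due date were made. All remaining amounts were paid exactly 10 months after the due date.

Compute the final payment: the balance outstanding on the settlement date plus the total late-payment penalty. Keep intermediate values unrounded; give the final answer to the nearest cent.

$4,794.34

Balance at month 3: $11,640.0000 × (1 + 0.012)^3 = $12,064.0886…
After $3,600.00 payment: $12,064.0886… − $3,600.00 = $8,464.0886…
Balance at month 5: $8,464.0886… × (1 + 0.012)^2 = $8,668.4455…
After $4,700.00 payment: $8,668.4455… − $4,700.00 = $3,968.4455…
Balance at month 10: $3,968.4455… × (1 + 0.012)^5 = $4,212.3358…
Penalty: 10 × 0.5% × $11,640.00 = $582.00
Final settlement = outstanding balance + penalty = $4,212.3358… + $582.00 = $4,794.34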